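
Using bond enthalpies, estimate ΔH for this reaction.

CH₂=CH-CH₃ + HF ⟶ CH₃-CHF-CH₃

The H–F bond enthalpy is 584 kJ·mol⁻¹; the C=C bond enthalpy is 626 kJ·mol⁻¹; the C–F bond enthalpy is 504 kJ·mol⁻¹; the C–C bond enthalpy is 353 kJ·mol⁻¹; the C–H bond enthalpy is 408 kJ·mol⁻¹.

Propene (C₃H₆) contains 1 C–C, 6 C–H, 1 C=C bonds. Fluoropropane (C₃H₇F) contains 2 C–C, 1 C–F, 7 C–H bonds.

Bonds broken (reactants):
  C–C: 1 × 353 = 353
  C–H: 6 × 408 = 2448
  C=C: 1 × 626 = 626
  H–F: 1 × 584 = 584
  Σ(broken) = 4011 kJ
Bonds formed (products):
  C–C: 2 × 353 = 706
  C–F: 1 × 504 = 504
  C–H: 7 × 408 = 2856
  Σ(formed) = 4066 kJ
ΔH = Σ(broken) − Σ(formed) = 4011 − 4066 = −55 kJ

ΔH ≈ −55 kJ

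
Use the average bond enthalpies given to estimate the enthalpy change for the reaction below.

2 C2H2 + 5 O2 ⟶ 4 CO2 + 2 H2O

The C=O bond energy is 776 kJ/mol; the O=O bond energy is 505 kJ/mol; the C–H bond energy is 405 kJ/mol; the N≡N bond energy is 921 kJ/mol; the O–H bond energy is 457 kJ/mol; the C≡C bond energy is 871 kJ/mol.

ΔH ≈ −2149 kJ

Bonds broken (reactants):
  C≡C: 2 × 871 = 1742
  C–H: 4 × 405 = 1620
  O=O: 5 × 505 = 2525
  Σ(broken) = 5887 kJ
Bonds formed (products):
  C=O: 8 × 776 = 6208
  O–H: 4 × 457 = 1828
  Σ(formed) = 8036 kJ
ΔH = Σ(broken) − Σ(formed) = 5887 − 8036 = −2149 kJ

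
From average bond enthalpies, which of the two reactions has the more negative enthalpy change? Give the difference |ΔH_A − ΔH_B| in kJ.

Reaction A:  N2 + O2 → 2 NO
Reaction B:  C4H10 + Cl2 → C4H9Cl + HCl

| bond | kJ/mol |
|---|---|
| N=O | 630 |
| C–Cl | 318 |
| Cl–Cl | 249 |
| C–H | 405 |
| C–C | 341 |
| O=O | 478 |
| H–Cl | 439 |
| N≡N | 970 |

Reaction B, by 291 kJ

Reaction A:
  Bonds broken (reactants):
    N≡N: 1 × 970 = 970
    O=O: 1 × 478 = 478
    Σ(broken) = 1448 kJ
  Bonds formed (products):
    N=O: 2 × 630 = 1260
    Σ(formed) = 1260 kJ
  ΔH_A = 1448 − 1260 = +188 kJ
Reaction B:
  Bonds broken (reactants):
    C–C: 3 × 341 = 1023
    C–H: 10 × 405 = 4050
    Cl–Cl: 1 × 249 = 249
    Σ(broken) = 5322 kJ
  Bonds formed (products):
    C–C: 3 × 341 = 1023
    C–Cl: 1 × 318 = 318
    C–H: 9 × 405 = 3645
    H–Cl: 1 × 439 = 439
    Σ(formed) = 5425 kJ
  ΔH_B = 5322 − 5425 = −103 kJ
ΔH_A − ΔH_B = +291 kJ, so reaction B has the more negative ΔH; |ΔH_A − ΔH_B| = 291 kJ.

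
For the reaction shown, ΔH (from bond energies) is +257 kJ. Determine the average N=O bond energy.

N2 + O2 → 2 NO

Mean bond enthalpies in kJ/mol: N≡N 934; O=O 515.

Let D be the N=O bond energy.
Σ(broken) = 1×934 + 1×515 = 1449
Σ(formed) = 2×D = 2D
ΔH = Σ(broken) − Σ(formed) = (1449) − (2D) = +1449 − 2D
Setting this equal to +257 kJ gives 2D = 1192, so D = 596 kJ/mol.

D(N=O) ≈ 596 kJ/mol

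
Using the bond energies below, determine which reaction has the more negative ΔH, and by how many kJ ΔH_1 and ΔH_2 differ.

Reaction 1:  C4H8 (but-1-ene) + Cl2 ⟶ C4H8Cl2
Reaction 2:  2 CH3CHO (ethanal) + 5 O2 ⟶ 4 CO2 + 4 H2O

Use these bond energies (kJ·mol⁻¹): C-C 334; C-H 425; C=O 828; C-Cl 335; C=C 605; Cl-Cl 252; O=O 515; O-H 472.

Reaction 1:
  Bonds broken (reactants):
    C-C: 2 × 334 = 668
    C-H: 8 × 425 = 3400
    C=C: 1 × 605 = 605
    Cl-Cl: 1 × 252 = 252
    Σ(broken) = 4925 kJ
  Bonds formed (products):
    C-C: 3 × 334 = 1002
    C-Cl: 2 × 335 = 670
    C-H: 8 × 425 = 3400
    Σ(formed) = 5072 kJ
  ΔH_1 = 4925 − 5072 = −147 kJ
Reaction 2:
  Bonds broken (reactants):
    C-C: 2 × 334 = 668
    C-H: 8 × 425 = 3400
    C=O: 2 × 828 = 1656
    O=O: 5 × 515 = 2575
    Σ(broken) = 8299 kJ
  Bonds formed (products):
    C=O: 8 × 828 = 6624
    O-H: 8 × 472 = 3776
    Σ(formed) = 10400 kJ
  ΔH_2 = 8299 − 10400 = −2101 kJ
ΔH_1 − ΔH_2 = +1954 kJ, so reaction 2 has the more negative ΔH; |ΔH_1 − ΔH_2| = 1954 kJ.

Reaction 2, by 1954 kJ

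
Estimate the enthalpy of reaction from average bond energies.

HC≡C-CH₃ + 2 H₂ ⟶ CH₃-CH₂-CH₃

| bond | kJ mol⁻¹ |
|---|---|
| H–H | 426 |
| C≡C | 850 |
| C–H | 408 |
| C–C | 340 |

Bonds broken (reactants):
  C≡C: 1 × 850 = 850
  C–C: 1 × 340 = 340
  C–H: 4 × 408 = 1632
  H–H: 2 × 426 = 852
  Σ(broken) = 3674 kJ
Bonds formed (products):
  C–C: 2 × 340 = 680
  C–H: 8 × 408 = 3264
  Σ(formed) = 3944 kJ
ΔH = Σ(broken) − Σ(formed) = 3674 − 3944 = −270 kJ

ΔH ≈ −270 kJ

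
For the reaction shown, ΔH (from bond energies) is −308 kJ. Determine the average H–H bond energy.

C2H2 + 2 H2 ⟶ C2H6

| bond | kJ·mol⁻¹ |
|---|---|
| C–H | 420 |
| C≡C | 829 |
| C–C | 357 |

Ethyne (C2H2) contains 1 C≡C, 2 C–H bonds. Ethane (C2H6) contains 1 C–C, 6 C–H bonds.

Let D be the H–H bond energy.
Σ(broken) = 1×829 + 2×420 + 2×D = 1669 + 2D
Σ(formed) = 1×357 + 6×420 = 2877
ΔH = Σ(broken) − Σ(formed) = (1669 + 2D) − (2877) = −1208 + 2D
Setting this equal to −308 kJ gives 2D = 900, so D = 450 kJ/mol.

D(H–H) ≈ 450 kJ/mol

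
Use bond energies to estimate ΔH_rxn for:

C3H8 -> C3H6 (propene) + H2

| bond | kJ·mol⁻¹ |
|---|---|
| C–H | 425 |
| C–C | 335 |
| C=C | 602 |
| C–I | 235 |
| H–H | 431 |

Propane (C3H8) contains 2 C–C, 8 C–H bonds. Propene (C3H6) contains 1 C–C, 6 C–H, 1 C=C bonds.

ΔH ≈ +152 kJ

Bonds broken (reactants):
  C–C: 2 × 335 = 670
  C–H: 8 × 425 = 3400
  Σ(broken) = 4070 kJ
Bonds formed (products):
  C–C: 1 × 335 = 335
  C–H: 6 × 425 = 2550
  C=C: 1 × 602 = 602
  H–H: 1 × 431 = 431
  Σ(formed) = 3918 kJ
ΔH = Σ(broken) − Σ(formed) = 4070 − 3918 = +152 kJ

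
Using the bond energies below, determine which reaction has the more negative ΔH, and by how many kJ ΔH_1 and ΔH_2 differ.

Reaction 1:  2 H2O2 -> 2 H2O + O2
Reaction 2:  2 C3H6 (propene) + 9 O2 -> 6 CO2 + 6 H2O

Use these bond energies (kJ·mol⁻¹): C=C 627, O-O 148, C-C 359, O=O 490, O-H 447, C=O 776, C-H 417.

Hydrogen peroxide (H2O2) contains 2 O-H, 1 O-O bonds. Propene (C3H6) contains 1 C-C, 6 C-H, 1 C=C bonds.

Reaction 1:
  Bonds broken (reactants):
    O-H: 4 × 447 = 1788
    O-O: 2 × 148 = 296
    Σ(broken) = 2084 kJ
  Bonds formed (products):
    O-H: 4 × 447 = 1788
    O=O: 1 × 490 = 490
    Σ(formed) = 2278 kJ
  ΔH_1 = 2084 − 2278 = −194 kJ
Reaction 2:
  Bonds broken (reactants):
    C-C: 2 × 359 = 718
    C-H: 12 × 417 = 5004
    C=C: 2 × 627 = 1254
    O=O: 9 × 490 = 4410
    Σ(broken) = 11386 kJ
  Bonds formed (products):
    C=O: 12 × 776 = 9312
    O-H: 12 × 447 = 5364
    Σ(formed) = 14676 kJ
  ΔH_2 = 11386 − 14676 = −3290 kJ
ΔH_1 − ΔH_2 = +3096 kJ, so reaction 2 has the more negative ΔH; |ΔH_1 − ΔH_2| = 3096 kJ.

Reaction 2, by 3096 kJ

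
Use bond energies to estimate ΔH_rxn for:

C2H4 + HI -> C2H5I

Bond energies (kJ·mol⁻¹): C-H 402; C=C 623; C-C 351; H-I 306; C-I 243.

ΔH ≈ −67 kJ

Bonds broken (reactants):
  C-H: 4 × 402 = 1608
  C=C: 1 × 623 = 623
  H-I: 1 × 306 = 306
  Σ(broken) = 2537 kJ
Bonds formed (products):
  C-C: 1 × 351 = 351
  C-H: 5 × 402 = 2010
  C-I: 1 × 243 = 243
  Σ(formed) = 2604 kJ
ΔH = Σ(broken) − Σ(formed) = 2537 − 2604 = −67 kJ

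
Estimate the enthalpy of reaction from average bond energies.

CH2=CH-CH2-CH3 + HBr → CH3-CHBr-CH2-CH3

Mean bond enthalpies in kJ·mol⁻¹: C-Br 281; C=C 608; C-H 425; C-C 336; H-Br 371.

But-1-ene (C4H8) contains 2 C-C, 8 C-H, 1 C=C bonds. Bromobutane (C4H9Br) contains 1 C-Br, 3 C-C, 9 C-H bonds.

ΔH ≈ −63 kJ

Bonds broken (reactants):
  C-C: 2 × 336 = 672
  C-H: 8 × 425 = 3400
  C=C: 1 × 608 = 608
  H-Br: 1 × 371 = 371
  Σ(broken) = 5051 kJ
Bonds formed (products):
  C-Br: 1 × 281 = 281
  C-C: 3 × 336 = 1008
  C-H: 9 × 425 = 3825
  Σ(formed) = 5114 kJ
ΔH = Σ(broken) − Σ(formed) = 5051 − 5114 = −63 kJ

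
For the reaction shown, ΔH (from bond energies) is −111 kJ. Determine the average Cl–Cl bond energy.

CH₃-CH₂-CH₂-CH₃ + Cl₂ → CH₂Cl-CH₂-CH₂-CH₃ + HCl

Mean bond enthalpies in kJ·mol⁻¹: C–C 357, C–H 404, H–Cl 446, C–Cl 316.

D(Cl–Cl) ≈ 247 kJ/mol

Let D be the Cl–Cl bond energy.
Σ(broken) = 3×357 + 10×404 + 1×D = 5111 + D
Σ(formed) = 3×357 + 1×316 + 9×404 + 1×446 = 5469
ΔH = Σ(broken) − Σ(formed) = (5111 + D) − (5469) = −358 + D
Setting this equal to −111 kJ gives D = 247 kJ/mol.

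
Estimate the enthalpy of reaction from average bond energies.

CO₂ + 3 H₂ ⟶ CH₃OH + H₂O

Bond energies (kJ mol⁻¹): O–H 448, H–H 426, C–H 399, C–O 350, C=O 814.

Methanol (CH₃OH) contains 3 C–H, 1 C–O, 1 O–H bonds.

Bonds broken (reactants):
  C=O: 2 × 814 = 1628
  H–H: 3 × 426 = 1278
  Σ(broken) = 2906 kJ
Bonds formed (products):
  C–H: 3 × 399 = 1197
  C–O: 1 × 350 = 350
  O–H: 3 × 448 = 1344
  Σ(formed) = 2891 kJ
ΔH = Σ(broken) − Σ(formed) = 2906 − 2891 = +15 kJ

ΔH ≈ +15 kJ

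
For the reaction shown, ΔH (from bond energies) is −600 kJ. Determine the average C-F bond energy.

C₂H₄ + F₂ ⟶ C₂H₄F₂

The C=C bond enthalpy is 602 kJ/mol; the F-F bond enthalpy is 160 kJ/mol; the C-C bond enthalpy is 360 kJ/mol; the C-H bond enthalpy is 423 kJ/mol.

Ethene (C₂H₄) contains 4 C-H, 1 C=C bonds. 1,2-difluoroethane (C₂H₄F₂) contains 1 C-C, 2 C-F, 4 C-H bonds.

D(C-F) ≈ 501 kJ/mol

Let D be the C-F bond energy.
Σ(broken) = 4×423 + 1×602 + 1×160 = 2454
Σ(formed) = 1×360 + 2×D + 4×423 = 2052 + 2D
ΔH = Σ(broken) − Σ(formed) = (2454) − (2052 + 2D) = +402 − 2D
Setting this equal to −600 kJ gives 2D = 1002, so D = 501 kJ/mol.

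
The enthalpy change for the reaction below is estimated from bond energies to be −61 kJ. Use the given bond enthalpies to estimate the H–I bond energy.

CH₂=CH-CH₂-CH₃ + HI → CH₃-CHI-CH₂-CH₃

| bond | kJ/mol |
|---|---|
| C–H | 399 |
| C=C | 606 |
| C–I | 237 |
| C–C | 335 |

D(H–I) ≈ 304 kJ/mol

Let D be the H–I bond energy.
Σ(broken) = 2×335 + 8×399 + 1×606 + 1×D = 4468 + D
Σ(formed) = 3×335 + 9×399 + 1×237 = 4833
ΔH = Σ(broken) − Σ(formed) = (4468 + D) − (4833) = −365 + D
Setting this equal to −61 kJ gives D = 304 kJ/mol.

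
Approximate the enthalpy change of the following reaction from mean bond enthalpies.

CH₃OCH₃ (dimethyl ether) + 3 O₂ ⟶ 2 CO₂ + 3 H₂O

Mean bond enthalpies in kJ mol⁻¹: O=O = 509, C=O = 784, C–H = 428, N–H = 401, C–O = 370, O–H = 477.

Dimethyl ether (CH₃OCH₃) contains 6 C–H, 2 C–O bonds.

Bonds broken (reactants):
  C–H: 6 × 428 = 2568
  C–O: 2 × 370 = 740
  O=O: 3 × 509 = 1527
  Σ(broken) = 4835 kJ
Bonds formed (products):
  C=O: 4 × 784 = 3136
  O–H: 6 × 477 = 2862
  Σ(formed) = 5998 kJ
ΔH = Σ(broken) − Σ(formed) = 4835 − 5998 = −1163 kJ

ΔH ≈ −1163 kJ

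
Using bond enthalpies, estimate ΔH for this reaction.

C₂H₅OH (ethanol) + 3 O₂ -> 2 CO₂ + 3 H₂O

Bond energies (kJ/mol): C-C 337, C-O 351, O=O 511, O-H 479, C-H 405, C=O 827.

ΔH ≈ −1457 kJ

Bonds broken (reactants):
  C-C: 1 × 337 = 337
  C-H: 5 × 405 = 2025
  C-O: 1 × 351 = 351
  O-H: 1 × 479 = 479
  O=O: 3 × 511 = 1533
  Σ(broken) = 4725 kJ
Bonds formed (products):
  C=O: 4 × 827 = 3308
  O-H: 6 × 479 = 2874
  Σ(formed) = 6182 kJ
ΔH = Σ(broken) − Σ(formed) = 4725 − 6182 = −1457 kJ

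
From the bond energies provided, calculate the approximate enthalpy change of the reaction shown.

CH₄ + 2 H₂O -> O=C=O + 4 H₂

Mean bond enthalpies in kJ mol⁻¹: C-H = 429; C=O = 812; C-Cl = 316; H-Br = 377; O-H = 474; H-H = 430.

Bonds broken (reactants):
  C-H: 4 × 429 = 1716
  O-H: 4 × 474 = 1896
  Σ(broken) = 3612 kJ
Bonds formed (products):
  C=O: 2 × 812 = 1624
  H-H: 4 × 430 = 1720
  Σ(formed) = 3344 kJ
ΔH = Σ(broken) − Σ(formed) = 3612 − 3344 = +268 kJ

ΔH ≈ +268 kJ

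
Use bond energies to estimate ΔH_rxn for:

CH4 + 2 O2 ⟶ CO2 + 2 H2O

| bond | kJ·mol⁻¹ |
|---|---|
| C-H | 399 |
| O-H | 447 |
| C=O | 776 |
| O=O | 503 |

ΔH ≈ −738 kJ

Bonds broken (reactants):
  C-H: 4 × 399 = 1596
  O=O: 2 × 503 = 1006
  Σ(broken) = 2602 kJ
Bonds formed (products):
  C=O: 2 × 776 = 1552
  O-H: 4 × 447 = 1788
  Σ(formed) = 3340 kJ
ΔH = Σ(broken) − Σ(formed) = 2602 − 3340 = −738 kJ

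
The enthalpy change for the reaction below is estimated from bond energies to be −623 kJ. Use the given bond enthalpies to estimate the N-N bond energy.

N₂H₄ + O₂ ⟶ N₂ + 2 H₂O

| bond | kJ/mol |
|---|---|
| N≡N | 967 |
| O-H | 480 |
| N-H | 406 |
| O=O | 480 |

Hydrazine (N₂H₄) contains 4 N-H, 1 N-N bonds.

Let D be the N-N bond energy.
Σ(broken) = 4×406 + 1×D + 1×480 = 2104 + D
Σ(formed) = 1×967 + 4×480 = 2887
ΔH = Σ(broken) − Σ(formed) = (2104 + D) − (2887) = −783 + D
Setting this equal to −623 kJ gives D = 160 kJ/mol.

D(N-N) ≈ 160 kJ/mol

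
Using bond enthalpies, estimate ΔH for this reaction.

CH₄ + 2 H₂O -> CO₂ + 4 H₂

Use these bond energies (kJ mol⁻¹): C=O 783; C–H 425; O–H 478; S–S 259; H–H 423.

Bonds broken (reactants):
  C–H: 4 × 425 = 1700
  O–H: 4 × 478 = 1912
  Σ(broken) = 3612 kJ
Bonds formed (products):
  C=O: 2 × 783 = 1566
  H–H: 4 × 423 = 1692
  Σ(formed) = 3258 kJ
ΔH = Σ(broken) − Σ(formed) = 3612 − 3258 = +354 kJ

ΔH ≈ +354 kJ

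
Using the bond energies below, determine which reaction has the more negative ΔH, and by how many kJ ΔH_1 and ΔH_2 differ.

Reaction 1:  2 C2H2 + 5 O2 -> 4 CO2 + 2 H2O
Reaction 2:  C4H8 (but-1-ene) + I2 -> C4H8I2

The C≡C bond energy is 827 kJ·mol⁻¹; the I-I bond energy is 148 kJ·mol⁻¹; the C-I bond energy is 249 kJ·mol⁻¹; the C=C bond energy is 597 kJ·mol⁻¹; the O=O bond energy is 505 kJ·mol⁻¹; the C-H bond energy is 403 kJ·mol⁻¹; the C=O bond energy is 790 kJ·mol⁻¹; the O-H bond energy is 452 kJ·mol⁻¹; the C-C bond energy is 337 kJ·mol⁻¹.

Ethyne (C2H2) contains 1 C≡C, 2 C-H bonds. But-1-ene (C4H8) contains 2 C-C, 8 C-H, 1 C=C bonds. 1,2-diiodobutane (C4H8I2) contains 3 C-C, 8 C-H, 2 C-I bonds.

Reaction 1, by 2247 kJ

Reaction 1:
  Bonds broken (reactants):
    C≡C: 2 × 827 = 1654
    C-H: 4 × 403 = 1612
    O=O: 5 × 505 = 2525
    Σ(broken) = 5791 kJ
  Bonds formed (products):
    C=O: 8 × 790 = 6320
    O-H: 4 × 452 = 1808
    Σ(formed) = 8128 kJ
  ΔH_1 = 5791 − 8128 = −2337 kJ
Reaction 2:
  Bonds broken (reactants):
    C-C: 2 × 337 = 674
    C-H: 8 × 403 = 3224
    C=C: 1 × 597 = 597
    I-I: 1 × 148 = 148
    Σ(broken) = 4643 kJ
  Bonds formed (products):
    C-C: 3 × 337 = 1011
    C-H: 8 × 403 = 3224
    C-I: 2 × 249 = 498
    Σ(formed) = 4733 kJ
  ΔH_2 = 4643 − 4733 = −90 kJ
ΔH_1 − ΔH_2 = −2247 kJ, so reaction 1 has the more negative ΔH; |ΔH_1 − ΔH_2| = 2247 kJ.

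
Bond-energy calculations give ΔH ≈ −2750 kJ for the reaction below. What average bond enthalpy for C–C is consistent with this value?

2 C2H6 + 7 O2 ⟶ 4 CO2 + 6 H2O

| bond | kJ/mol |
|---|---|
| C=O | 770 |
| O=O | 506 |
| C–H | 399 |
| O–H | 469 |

Let D be the C–C bond energy.
Σ(broken) = 2×D + 12×399 + 7×506 = 8330 + 2D
Σ(formed) = 8×770 + 12×469 = 11788
ΔH = Σ(broken) − Σ(formed) = (8330 + 2D) − (11788) = −3458 + 2D
Setting this equal to −2750 kJ gives 2D = 708, so D = 354 kJ/mol.

D(C–C) ≈ 354 kJ/mol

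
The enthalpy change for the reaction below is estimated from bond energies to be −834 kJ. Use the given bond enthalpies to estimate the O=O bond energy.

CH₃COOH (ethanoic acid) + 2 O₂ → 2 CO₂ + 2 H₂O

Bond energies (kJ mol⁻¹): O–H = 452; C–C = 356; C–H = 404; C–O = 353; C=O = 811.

Let D be the O=O bond energy.
Σ(broken) = 1×356 + 3×404 + 1×353 + 1×811 + 1×452 + 2×D = 3184 + 2D
Σ(formed) = 4×811 + 4×452 = 5052
ΔH = Σ(broken) − Σ(formed) = (3184 + 2D) − (5052) = −1868 + 2D
Setting this equal to −834 kJ gives 2D = 1034, so D = 517 kJ/mol.

D(O=O) ≈ 517 kJ/mol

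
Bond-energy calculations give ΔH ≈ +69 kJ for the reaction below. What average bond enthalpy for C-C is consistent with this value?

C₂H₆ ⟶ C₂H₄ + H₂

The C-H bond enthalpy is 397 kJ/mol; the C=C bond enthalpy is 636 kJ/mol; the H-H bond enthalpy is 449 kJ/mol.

Let D be the C-C bond energy.
Σ(broken) = 1×D + 6×397 = 2382 + D
Σ(formed) = 4×397 + 1×636 + 1×449 = 2673
ΔH = Σ(broken) − Σ(formed) = (2382 + D) − (2673) = −291 + D
Setting this equal to +69 kJ gives D = 360 kJ/mol.

D(C-C) ≈ 360 kJ/mol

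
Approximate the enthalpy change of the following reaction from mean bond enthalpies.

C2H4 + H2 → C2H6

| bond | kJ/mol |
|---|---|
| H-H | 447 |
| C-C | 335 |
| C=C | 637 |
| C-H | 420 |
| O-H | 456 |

ΔH ≈ −91 kJ

Bonds broken (reactants):
  C-H: 4 × 420 = 1680
  C=C: 1 × 637 = 637
  H-H: 1 × 447 = 447
  Σ(broken) = 2764 kJ
Bonds formed (products):
  C-C: 1 × 335 = 335
  C-H: 6 × 420 = 2520
  Σ(formed) = 2855 kJ
ΔH = Σ(broken) − Σ(formed) = 2764 − 2855 = −91 kJ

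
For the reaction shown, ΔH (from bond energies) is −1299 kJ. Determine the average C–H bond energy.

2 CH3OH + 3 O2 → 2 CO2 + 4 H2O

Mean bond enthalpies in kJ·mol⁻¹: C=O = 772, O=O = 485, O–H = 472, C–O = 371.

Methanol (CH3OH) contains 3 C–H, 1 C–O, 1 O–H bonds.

Let D be the C–H bond energy.
Σ(broken) = 6×D + 2×371 + 2×472 + 3×485 = 3141 + 6D
Σ(formed) = 4×772 + 8×472 = 6864
ΔH = Σ(broken) − Σ(formed) = (3141 + 6D) − (6864) = −3723 + 6D
Setting this equal to −1299 kJ gives 6D = 2424, so D = 404 kJ/mol.

D(C–H) ≈ 404 kJ/mol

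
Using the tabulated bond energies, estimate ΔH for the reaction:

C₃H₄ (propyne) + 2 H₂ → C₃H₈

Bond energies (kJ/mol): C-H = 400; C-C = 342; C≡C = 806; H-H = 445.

Bonds broken (reactants):
  C≡C: 1 × 806 = 806
  C-C: 1 × 342 = 342
  C-H: 4 × 400 = 1600
  H-H: 2 × 445 = 890
  Σ(broken) = 3638 kJ
Bonds formed (products):
  C-C: 2 × 342 = 684
  C-H: 8 × 400 = 3200
  Σ(formed) = 3884 kJ
ΔH = Σ(broken) − Σ(formed) = 3638 − 3884 = −246 kJ

ΔH ≈ −246 kJ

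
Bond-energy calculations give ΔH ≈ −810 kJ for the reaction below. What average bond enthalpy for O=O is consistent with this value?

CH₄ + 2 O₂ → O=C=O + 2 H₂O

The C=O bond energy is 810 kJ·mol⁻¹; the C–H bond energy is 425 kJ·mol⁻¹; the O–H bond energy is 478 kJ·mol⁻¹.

Let D be the O=O bond energy.
Σ(broken) = 4×425 + 2×D = 1700 + 2D
Σ(formed) = 2×810 + 4×478 = 3532
ΔH = Σ(broken) − Σ(formed) = (1700 + 2D) − (3532) = −1832 + 2D
Setting this equal to −810 kJ gives 2D = 1022, so D = 511 kJ/mol.

D(O=O) ≈ 511 kJ/mol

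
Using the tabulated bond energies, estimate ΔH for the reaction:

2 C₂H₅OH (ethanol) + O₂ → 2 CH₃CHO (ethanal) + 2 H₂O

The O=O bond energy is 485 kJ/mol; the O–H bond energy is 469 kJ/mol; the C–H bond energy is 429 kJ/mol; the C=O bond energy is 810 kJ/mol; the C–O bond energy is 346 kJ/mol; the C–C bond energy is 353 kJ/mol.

Bonds broken (reactants):
  C–C: 2 × 353 = 706
  C–H: 10 × 429 = 4290
  C–O: 2 × 346 = 692
  O–H: 2 × 469 = 938
  O=O: 1 × 485 = 485
  Σ(broken) = 7111 kJ
Bonds formed (products):
  C–C: 2 × 353 = 706
  C–H: 8 × 429 = 3432
  C=O: 2 × 810 = 1620
  O–H: 4 × 469 = 1876
  Σ(formed) = 7634 kJ
ΔH = Σ(broken) − Σ(formed) = 7111 − 7634 = −523 kJ

ΔH ≈ −523 kJ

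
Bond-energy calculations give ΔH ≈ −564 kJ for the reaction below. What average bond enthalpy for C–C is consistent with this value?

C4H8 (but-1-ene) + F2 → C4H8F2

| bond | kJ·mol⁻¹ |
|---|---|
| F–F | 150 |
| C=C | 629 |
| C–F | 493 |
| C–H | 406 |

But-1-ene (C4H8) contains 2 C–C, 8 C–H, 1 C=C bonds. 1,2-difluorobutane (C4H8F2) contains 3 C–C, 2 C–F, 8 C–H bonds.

D(C–C) ≈ 357 kJ/mol

Let D be the C–C bond energy.
Σ(broken) = 2×D + 8×406 + 1×629 + 1×150 = 4027 + 2D
Σ(formed) = 3×D + 2×493 + 8×406 = 4234 + 3D
ΔH = Σ(broken) − Σ(formed) = (4027 + 2D) − (4234 + 3D) = −207 − D
Setting this equal to −564 kJ gives D = 357 kJ/mol.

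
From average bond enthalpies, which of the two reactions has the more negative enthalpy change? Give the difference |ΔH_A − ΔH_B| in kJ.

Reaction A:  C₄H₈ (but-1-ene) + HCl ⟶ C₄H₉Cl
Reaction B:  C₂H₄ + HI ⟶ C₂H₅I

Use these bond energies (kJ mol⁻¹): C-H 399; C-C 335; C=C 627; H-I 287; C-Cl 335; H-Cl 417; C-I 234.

Reaction A:
  Bonds broken (reactants):
    C-C: 2 × 335 = 670
    C-H: 8 × 399 = 3192
    C=C: 1 × 627 = 627
    H-Cl: 1 × 417 = 417
    Σ(broken) = 4906 kJ
  Bonds formed (products):
    C-C: 3 × 335 = 1005
    C-Cl: 1 × 335 = 335
    C-H: 9 × 399 = 3591
    Σ(formed) = 4931 kJ
  ΔH_A = 4906 − 4931 = −25 kJ
Reaction B:
  Bonds broken (reactants):
    C-H: 4 × 399 = 1596
    C=C: 1 × 627 = 627
    H-I: 1 × 287 = 287
    Σ(broken) = 2510 kJ
  Bonds formed (products):
    C-C: 1 × 335 = 335
    C-H: 5 × 399 = 1995
    C-I: 1 × 234 = 234
    Σ(formed) = 2564 kJ
  ΔH_B = 2510 − 2564 = −54 kJ
ΔH_A − ΔH_B = +29 kJ, so reaction B has the more negative ΔH; |ΔH_A − ΔH_B| = 29 kJ.

Reaction B, by 29 kJ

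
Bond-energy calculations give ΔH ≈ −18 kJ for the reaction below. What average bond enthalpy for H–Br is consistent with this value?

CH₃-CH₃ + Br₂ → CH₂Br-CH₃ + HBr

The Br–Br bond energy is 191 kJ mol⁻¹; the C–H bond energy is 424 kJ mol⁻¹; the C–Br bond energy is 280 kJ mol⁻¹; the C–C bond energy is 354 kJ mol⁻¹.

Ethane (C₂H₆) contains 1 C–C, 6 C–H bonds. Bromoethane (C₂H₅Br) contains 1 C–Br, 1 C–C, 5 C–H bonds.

D(H–Br) ≈ 353 kJ/mol

Let D be the H–Br bond energy.
Σ(broken) = 1×191 + 1×354 + 6×424 = 3089
Σ(formed) = 1×280 + 1×354 + 5×424 + 1×D = 2754 + D
ΔH = Σ(broken) − Σ(formed) = (3089) − (2754 + D) = +335 − D
Setting this equal to −18 kJ gives D = 353 kJ/mol.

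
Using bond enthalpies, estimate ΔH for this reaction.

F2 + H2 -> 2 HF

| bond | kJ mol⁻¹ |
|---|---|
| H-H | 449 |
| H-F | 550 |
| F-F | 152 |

Bonds broken (reactants):
  F-F: 1 × 152 = 152
  H-H: 1 × 449 = 449
  Σ(broken) = 601 kJ
Bonds formed (products):
  H-F: 2 × 550 = 1100
  Σ(formed) = 1100 kJ
ΔH = Σ(broken) − Σ(formed) = 601 − 1100 = −499 kJ

ΔH ≈ −499 kJ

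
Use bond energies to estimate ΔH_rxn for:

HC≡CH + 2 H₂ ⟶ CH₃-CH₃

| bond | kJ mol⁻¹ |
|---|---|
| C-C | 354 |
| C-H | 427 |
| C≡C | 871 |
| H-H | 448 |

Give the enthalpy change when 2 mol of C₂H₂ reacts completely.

Bonds broken (reactants):
  C≡C: 1 × 871 = 871
  C-H: 2 × 427 = 854
  H-H: 2 × 448 = 896
  Σ(broken) = 2621 kJ
Bonds formed (products):
  C-C: 1 × 354 = 354
  C-H: 6 × 427 = 2562
  Σ(formed) = 2916 kJ
ΔH = Σ(broken) − Σ(formed) = 2621 − 2916 = −295 kJ
For 2× the reaction as written: 2 × (−295) = −590 kJ

ΔH = −590 kJ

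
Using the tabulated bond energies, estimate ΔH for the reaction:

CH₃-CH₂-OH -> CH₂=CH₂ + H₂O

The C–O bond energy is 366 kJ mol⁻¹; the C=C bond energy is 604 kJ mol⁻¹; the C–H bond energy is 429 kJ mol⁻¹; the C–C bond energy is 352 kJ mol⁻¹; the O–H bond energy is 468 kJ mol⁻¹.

Bonds broken (reactants):
  C–C: 1 × 352 = 352
  C–H: 5 × 429 = 2145
  C–O: 1 × 366 = 366
  O–H: 1 × 468 = 468
  Σ(broken) = 3331 kJ
Bonds formed (products):
  C–H: 4 × 429 = 1716
  C=C: 1 × 604 = 604
  O–H: 2 × 468 = 936
  Σ(formed) = 3256 kJ
ΔH = Σ(broken) − Σ(formed) = 3331 − 3256 = +75 kJ

ΔH ≈ +75 kJ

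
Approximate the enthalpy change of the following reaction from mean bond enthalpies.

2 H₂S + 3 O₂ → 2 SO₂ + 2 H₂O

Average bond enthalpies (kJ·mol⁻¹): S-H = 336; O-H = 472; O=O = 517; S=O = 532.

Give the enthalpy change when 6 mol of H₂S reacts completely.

Bonds broken (reactants):
  O=O: 3 × 517 = 1551
  S-H: 4 × 336 = 1344
  Σ(broken) = 2895 kJ
Bonds formed (products):
  O-H: 4 × 472 = 1888
  S=O: 4 × 532 = 2128
  Σ(formed) = 4016 kJ
ΔH = Σ(broken) − Σ(formed) = 2895 − 4016 = −1121 kJ
For 3× the reaction as written: 3 × (−1121) = −3363 kJ

ΔH = −3363 kJ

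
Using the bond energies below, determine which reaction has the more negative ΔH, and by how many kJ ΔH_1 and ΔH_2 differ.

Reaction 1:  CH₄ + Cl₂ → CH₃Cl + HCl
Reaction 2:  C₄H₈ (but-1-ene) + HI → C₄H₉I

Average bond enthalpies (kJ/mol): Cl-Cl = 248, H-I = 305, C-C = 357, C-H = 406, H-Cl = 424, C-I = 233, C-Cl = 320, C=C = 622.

Reaction 1:
  Bonds broken (reactants):
    C-H: 4 × 406 = 1624
    Cl-Cl: 1 × 248 = 248
    Σ(broken) = 1872 kJ
  Bonds formed (products):
    C-Cl: 1 × 320 = 320
    C-H: 3 × 406 = 1218
    H-Cl: 1 × 424 = 424
    Σ(formed) = 1962 kJ
  ΔH_1 = 1872 − 1962 = −90 kJ
Reaction 2:
  Bonds broken (reactants):
    C-C: 2 × 357 = 714
    C-H: 8 × 406 = 3248
    C=C: 1 × 622 = 622
    H-I: 1 × 305 = 305
    Σ(broken) = 4889 kJ
  Bonds formed (products):
    C-C: 3 × 357 = 1071
    C-H: 9 × 406 = 3654
    C-I: 1 × 233 = 233
    Σ(formed) = 4958 kJ
  ΔH_2 = 4889 − 4958 = −69 kJ
ΔH_1 − ΔH_2 = −21 kJ, so reaction 1 has the more negative ΔH; |ΔH_1 − ΔH_2| = 21 kJ.

Reaction 1, by 21 kJ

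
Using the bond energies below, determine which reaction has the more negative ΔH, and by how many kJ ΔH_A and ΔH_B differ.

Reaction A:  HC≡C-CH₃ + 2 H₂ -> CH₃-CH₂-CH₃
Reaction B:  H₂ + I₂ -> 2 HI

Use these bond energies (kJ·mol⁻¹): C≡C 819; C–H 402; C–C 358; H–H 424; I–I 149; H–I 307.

Reaction A, by 258 kJ

Reaction A:
  Bonds broken (reactants):
    C≡C: 1 × 819 = 819
    C–C: 1 × 358 = 358
    C–H: 4 × 402 = 1608
    H–H: 2 × 424 = 848
    Σ(broken) = 3633 kJ
  Bonds formed (products):
    C–C: 2 × 358 = 716
    C–H: 8 × 402 = 3216
    Σ(formed) = 3932 kJ
  ΔH_A = 3633 − 3932 = −299 kJ
Reaction B:
  Bonds broken (reactants):
    H–H: 1 × 424 = 424
    I–I: 1 × 149 = 149
    Σ(broken) = 573 kJ
  Bonds formed (products):
    H–I: 2 × 307 = 614
    Σ(formed) = 614 kJ
  ΔH_B = 573 − 614 = −41 kJ
ΔH_A − ΔH_B = −258 kJ, so reaction A has the more negative ΔH; |ΔH_A − ΔH_B| = 258 kJ.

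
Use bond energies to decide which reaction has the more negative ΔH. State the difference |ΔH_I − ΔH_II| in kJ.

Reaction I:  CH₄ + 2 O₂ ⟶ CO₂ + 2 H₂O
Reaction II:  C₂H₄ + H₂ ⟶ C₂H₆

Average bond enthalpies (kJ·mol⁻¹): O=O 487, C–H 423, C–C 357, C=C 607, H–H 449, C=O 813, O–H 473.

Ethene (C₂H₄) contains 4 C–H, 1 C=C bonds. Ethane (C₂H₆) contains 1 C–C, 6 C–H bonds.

Reaction I, by 705 kJ

Reaction I:
  Bonds broken (reactants):
    C–H: 4 × 423 = 1692
    O=O: 2 × 487 = 974
    Σ(broken) = 2666 kJ
  Bonds formed (products):
    C=O: 2 × 813 = 1626
    O–H: 4 × 473 = 1892
    Σ(formed) = 3518 kJ
  ΔH_I = 2666 − 3518 = −852 kJ
Reaction II:
  Bonds broken (reactants):
    C–H: 4 × 423 = 1692
    C=C: 1 × 607 = 607
    H–H: 1 × 449 = 449
    Σ(broken) = 2748 kJ
  Bonds formed (products):
    C–C: 1 × 357 = 357
    C–H: 6 × 423 = 2538
    Σ(formed) = 2895 kJ
  ΔH_II = 2748 − 2895 = −147 kJ
ΔH_I − ΔH_II = −705 kJ, so reaction I has the more negative ΔH; |ΔH_I − ΔH_II| = 705 kJ.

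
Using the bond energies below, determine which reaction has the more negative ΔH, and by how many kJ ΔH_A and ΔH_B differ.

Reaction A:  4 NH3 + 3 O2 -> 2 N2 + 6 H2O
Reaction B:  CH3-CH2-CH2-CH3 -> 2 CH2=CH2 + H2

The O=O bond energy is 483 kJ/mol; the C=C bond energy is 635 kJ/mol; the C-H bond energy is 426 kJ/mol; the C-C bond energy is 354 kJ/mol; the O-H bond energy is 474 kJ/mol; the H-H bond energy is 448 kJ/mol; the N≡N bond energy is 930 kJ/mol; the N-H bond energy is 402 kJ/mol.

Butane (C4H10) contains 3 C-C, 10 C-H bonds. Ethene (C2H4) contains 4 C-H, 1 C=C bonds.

Reaction A:
  Bonds broken (reactants):
    N-H: 12 × 402 = 4824
    O=O: 3 × 483 = 1449
    Σ(broken) = 6273 kJ
  Bonds formed (products):
    N≡N: 2 × 930 = 1860
    O-H: 12 × 474 = 5688
    Σ(formed) = 7548 kJ
  ΔH_A = 6273 − 7548 = −1275 kJ
Reaction B:
  Bonds broken (reactants):
    C-C: 3 × 354 = 1062
    C-H: 10 × 426 = 4260
    Σ(broken) = 5322 kJ
  Bonds formed (products):
    C-H: 8 × 426 = 3408
    C=C: 2 × 635 = 1270
    H-H: 1 × 448 = 448
    Σ(formed) = 5126 kJ
  ΔH_B = 5322 − 5126 = +196 kJ
ΔH_A − ΔH_B = −1471 kJ, so reaction A has the more negative ΔH; |ΔH_A − ΔH_B| = 1471 kJ.

Reaction A, by 1471 kJ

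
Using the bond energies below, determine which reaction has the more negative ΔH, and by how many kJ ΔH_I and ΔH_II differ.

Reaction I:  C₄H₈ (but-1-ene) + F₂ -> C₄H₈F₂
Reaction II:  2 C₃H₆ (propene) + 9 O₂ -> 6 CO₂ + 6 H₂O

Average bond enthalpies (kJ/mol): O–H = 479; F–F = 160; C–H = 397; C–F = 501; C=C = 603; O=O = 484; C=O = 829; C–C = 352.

Reaction II, by 4075 kJ

Reaction I:
  Bonds broken (reactants):
    C–C: 2 × 352 = 704
    C–H: 8 × 397 = 3176
    C=C: 1 × 603 = 603
    F–F: 1 × 160 = 160
    Σ(broken) = 4643 kJ
  Bonds formed (products):
    C–C: 3 × 352 = 1056
    C–F: 2 × 501 = 1002
    C–H: 8 × 397 = 3176
    Σ(formed) = 5234 kJ
  ΔH_I = 4643 − 5234 = −591 kJ
Reaction II:
  Bonds broken (reactants):
    C–C: 2 × 352 = 704
    C–H: 12 × 397 = 4764
    C=C: 2 × 603 = 1206
    O=O: 9 × 484 = 4356
    Σ(broken) = 11030 kJ
  Bonds formed (products):
    C=O: 12 × 829 = 9948
    O–H: 12 × 479 = 5748
    Σ(formed) = 15696 kJ
  ΔH_II = 11030 − 15696 = −4666 kJ
ΔH_I − ΔH_II = +4075 kJ, so reaction II has the more negative ΔH; |ΔH_I − ΔH_II| = 4075 kJ.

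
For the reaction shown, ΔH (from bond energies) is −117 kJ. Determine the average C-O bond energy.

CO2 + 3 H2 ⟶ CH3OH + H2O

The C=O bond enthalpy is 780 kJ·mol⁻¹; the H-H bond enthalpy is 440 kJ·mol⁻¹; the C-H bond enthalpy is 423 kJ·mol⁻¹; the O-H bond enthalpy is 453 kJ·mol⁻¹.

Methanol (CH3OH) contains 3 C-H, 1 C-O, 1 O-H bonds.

D(C-O) ≈ 369 kJ/mol

Let D be the C-O bond energy.
Σ(broken) = 2×780 + 3×440 = 2880
Σ(formed) = 3×423 + 1×D + 3×453 = 2628 + D
ΔH = Σ(broken) − Σ(formed) = (2880) − (2628 + D) = +252 − D
Setting this equal to −117 kJ gives D = 369 kJ/mol.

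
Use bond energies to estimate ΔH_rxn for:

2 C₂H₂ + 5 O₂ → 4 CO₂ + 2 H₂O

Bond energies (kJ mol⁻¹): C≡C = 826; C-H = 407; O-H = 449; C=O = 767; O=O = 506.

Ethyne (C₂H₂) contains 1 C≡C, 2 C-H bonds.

Bonds broken (reactants):
  C≡C: 2 × 826 = 1652
  C-H: 4 × 407 = 1628
  O=O: 5 × 506 = 2530
  Σ(broken) = 5810 kJ
Bonds formed (products):
  C=O: 8 × 767 = 6136
  O-H: 4 × 449 = 1796
  Σ(formed) = 7932 kJ
ΔH = Σ(broken) − Σ(formed) = 5810 − 7932 = −2122 kJ

ΔH ≈ −2122 kJ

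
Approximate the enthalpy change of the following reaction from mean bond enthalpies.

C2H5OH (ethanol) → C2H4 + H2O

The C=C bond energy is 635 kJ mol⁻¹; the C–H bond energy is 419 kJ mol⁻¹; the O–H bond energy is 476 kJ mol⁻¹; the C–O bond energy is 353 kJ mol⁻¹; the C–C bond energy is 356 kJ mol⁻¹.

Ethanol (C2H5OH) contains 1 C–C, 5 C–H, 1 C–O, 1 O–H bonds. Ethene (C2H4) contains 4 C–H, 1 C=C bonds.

ΔH ≈ +17 kJ

Bonds broken (reactants):
  C–C: 1 × 356 = 356
  C–H: 5 × 419 = 2095
  C–O: 1 × 353 = 353
  O–H: 1 × 476 = 476
  Σ(broken) = 3280 kJ
Bonds formed (products):
  C–H: 4 × 419 = 1676
  C=C: 1 × 635 = 635
  O–H: 2 × 476 = 952
  Σ(formed) = 3263 kJ
ΔH = Σ(broken) − Σ(formed) = 3280 − 3263 = +17 kJ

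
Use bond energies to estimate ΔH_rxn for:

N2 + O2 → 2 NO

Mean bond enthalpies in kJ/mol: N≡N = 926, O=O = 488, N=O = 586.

ΔH ≈ +242 kJ

Bonds broken (reactants):
  N≡N: 1 × 926 = 926
  O=O: 1 × 488 = 488
  Σ(broken) = 1414 kJ
Bonds formed (products):
  N=O: 2 × 586 = 1172
  Σ(formed) = 1172 kJ
ΔH = Σ(broken) − Σ(formed) = 1414 − 1172 = +242 kJ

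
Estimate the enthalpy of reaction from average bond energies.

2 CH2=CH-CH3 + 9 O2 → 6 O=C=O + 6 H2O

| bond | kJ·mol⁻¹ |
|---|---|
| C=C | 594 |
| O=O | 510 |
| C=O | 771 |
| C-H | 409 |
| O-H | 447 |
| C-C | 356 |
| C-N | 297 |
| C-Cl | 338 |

Bonds broken (reactants):
  C-C: 2 × 356 = 712
  C-H: 12 × 409 = 4908
  C=C: 2 × 594 = 1188
  O=O: 9 × 510 = 4590
  Σ(broken) = 11398 kJ
Bonds formed (products):
  C=O: 12 × 771 = 9252
  O-H: 12 × 447 = 5364
  Σ(formed) = 14616 kJ
ΔH = Σ(broken) − Σ(formed) = 11398 − 14616 = −3218 kJ

ΔH ≈ −3218 kJ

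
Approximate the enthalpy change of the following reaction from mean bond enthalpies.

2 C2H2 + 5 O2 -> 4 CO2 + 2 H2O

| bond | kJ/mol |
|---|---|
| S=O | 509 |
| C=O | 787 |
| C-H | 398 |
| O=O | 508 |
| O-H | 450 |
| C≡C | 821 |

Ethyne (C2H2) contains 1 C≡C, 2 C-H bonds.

ΔH ≈ −2322 kJ

Bonds broken (reactants):
  C≡C: 2 × 821 = 1642
  C-H: 4 × 398 = 1592
  O=O: 5 × 508 = 2540
  Σ(broken) = 5774 kJ
Bonds formed (products):
  C=O: 8 × 787 = 6296
  O-H: 4 × 450 = 1800
  Σ(formed) = 8096 kJ
ΔH = Σ(broken) − Σ(formed) = 5774 − 8096 = −2322 kJ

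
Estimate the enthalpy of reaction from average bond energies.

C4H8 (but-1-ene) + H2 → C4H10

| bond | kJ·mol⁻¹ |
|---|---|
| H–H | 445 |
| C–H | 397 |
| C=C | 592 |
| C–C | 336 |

Bonds broken (reactants):
  C–C: 2 × 336 = 672
  C–H: 8 × 397 = 3176
  C=C: 1 × 592 = 592
  H–H: 1 × 445 = 445
  Σ(broken) = 4885 kJ
Bonds formed (products):
  C–C: 3 × 336 = 1008
  C–H: 10 × 397 = 3970
  Σ(formed) = 4978 kJ
ΔH = Σ(broken) − Σ(formed) = 4885 − 4978 = −93 kJ

ΔH ≈ −93 kJ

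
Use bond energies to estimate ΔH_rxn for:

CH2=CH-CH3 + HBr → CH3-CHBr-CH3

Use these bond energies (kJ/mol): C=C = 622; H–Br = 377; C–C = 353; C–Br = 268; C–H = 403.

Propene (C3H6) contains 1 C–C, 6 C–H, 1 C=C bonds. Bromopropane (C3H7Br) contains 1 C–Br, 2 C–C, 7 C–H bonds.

ΔH ≈ −25 kJ

Bonds broken (reactants):
  C–C: 1 × 353 = 353
  C–H: 6 × 403 = 2418
  C=C: 1 × 622 = 622
  H–Br: 1 × 377 = 377
  Σ(broken) = 3770 kJ
Bonds formed (products):
  C–Br: 1 × 268 = 268
  C–C: 2 × 353 = 706
  C–H: 7 × 403 = 2821
  Σ(formed) = 3795 kJ
ΔH = Σ(broken) − Σ(formed) = 3770 − 3795 = −25 kJ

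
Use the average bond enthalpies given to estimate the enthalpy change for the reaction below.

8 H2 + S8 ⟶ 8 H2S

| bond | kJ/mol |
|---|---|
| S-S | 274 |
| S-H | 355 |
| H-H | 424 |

Bonds broken (reactants):
  H-H: 8 × 424 = 3392
  S-S: 8 × 274 = 2192
  Σ(broken) = 5584 kJ
Bonds formed (products):
  S-H: 16 × 355 = 5680
  Σ(formed) = 5680 kJ
ΔH = Σ(broken) − Σ(formed) = 5584 − 5680 = −96 kJ

ΔH ≈ −96 kJ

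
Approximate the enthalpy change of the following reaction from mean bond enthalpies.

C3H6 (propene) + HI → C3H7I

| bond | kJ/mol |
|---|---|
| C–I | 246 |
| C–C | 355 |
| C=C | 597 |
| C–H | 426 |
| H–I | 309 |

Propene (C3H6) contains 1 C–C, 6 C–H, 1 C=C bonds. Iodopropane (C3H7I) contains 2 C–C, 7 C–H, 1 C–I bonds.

ΔH ≈ −121 kJ

Bonds broken (reactants):
  C–C: 1 × 355 = 355
  C–H: 6 × 426 = 2556
  C=C: 1 × 597 = 597
  H–I: 1 × 309 = 309
  Σ(broken) = 3817 kJ
Bonds formed (products):
  C–C: 2 × 355 = 710
  C–H: 7 × 426 = 2982
  C–I: 1 × 246 = 246
  Σ(formed) = 3938 kJ
ΔH = Σ(broken) − Σ(formed) = 3817 − 3938 = −121 kJ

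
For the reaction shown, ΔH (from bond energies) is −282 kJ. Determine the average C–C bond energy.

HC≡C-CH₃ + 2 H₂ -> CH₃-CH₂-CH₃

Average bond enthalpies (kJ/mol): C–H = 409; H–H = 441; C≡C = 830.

Let D be the C–C bond energy.
Σ(broken) = 1×830 + 1×D + 4×409 + 2×441 = 3348 + D
Σ(formed) = 2×D + 8×409 = 3272 + 2D
ΔH = Σ(broken) − Σ(formed) = (3348 + D) − (3272 + 2D) = +76 − D
Setting this equal to −282 kJ gives D = 358 kJ/mol.

D(C–C) ≈ 358 kJ/mol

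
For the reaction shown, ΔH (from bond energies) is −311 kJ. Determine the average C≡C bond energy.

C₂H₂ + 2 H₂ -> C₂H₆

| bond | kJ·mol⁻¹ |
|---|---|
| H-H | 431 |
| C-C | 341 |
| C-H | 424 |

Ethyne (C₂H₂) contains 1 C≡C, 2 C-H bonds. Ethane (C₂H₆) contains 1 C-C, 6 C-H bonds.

D(C≡C) ≈ 864 kJ/mol

Let D be the C≡C bond energy.
Σ(broken) = 1×D + 2×424 + 2×431 = 1710 + D
Σ(formed) = 1×341 + 6×424 = 2885
ΔH = Σ(broken) − Σ(formed) = (1710 + D) − (2885) = −1175 + D
Setting this equal to −311 kJ gives D = 864 kJ/mol.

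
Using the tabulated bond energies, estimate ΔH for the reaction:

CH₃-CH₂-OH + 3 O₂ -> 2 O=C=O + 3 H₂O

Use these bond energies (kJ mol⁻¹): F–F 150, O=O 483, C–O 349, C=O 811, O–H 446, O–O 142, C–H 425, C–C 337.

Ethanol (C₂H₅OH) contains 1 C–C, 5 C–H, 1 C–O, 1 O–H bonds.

Bonds broken (reactants):
  C–C: 1 × 337 = 337
  C–H: 5 × 425 = 2125
  C–O: 1 × 349 = 349
  O–H: 1 × 446 = 446
  O=O: 3 × 483 = 1449
  Σ(broken) = 4706 kJ
Bonds formed (products):
  C=O: 4 × 811 = 3244
  O–H: 6 × 446 = 2676
  Σ(formed) = 5920 kJ
ΔH = Σ(broken) − Σ(formed) = 4706 − 5920 = −1214 kJ

ΔH ≈ −1214 kJ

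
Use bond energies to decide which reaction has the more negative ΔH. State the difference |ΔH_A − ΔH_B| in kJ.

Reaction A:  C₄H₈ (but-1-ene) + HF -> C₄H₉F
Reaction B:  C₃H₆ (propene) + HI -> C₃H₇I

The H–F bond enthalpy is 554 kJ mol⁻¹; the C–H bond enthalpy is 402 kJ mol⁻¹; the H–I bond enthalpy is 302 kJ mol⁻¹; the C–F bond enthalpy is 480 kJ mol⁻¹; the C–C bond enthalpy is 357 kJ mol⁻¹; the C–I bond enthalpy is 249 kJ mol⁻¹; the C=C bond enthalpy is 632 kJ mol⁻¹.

Reaction A:
  Bonds broken (reactants):
    C–C: 2 × 357 = 714
    C–H: 8 × 402 = 3216
    C=C: 1 × 632 = 632
    H–F: 1 × 554 = 554
    Σ(broken) = 5116 kJ
  Bonds formed (products):
    C–C: 3 × 357 = 1071
    C–F: 1 × 480 = 480
    C–H: 9 × 402 = 3618
    Σ(formed) = 5169 kJ
  ΔH_A = 5116 − 5169 = −53 kJ
Reaction B:
  Bonds broken (reactants):
    C–C: 1 × 357 = 357
    C–H: 6 × 402 = 2412
    C=C: 1 × 632 = 632
    H–I: 1 × 302 = 302
    Σ(broken) = 3703 kJ
  Bonds formed (products):
    C–C: 2 × 357 = 714
    C–H: 7 × 402 = 2814
    C–I: 1 × 249 = 249
    Σ(formed) = 3777 kJ
  ΔH_B = 3703 − 3777 = −74 kJ
ΔH_A − ΔH_B = +21 kJ, so reaction B has the more negative ΔH; |ΔH_A − ΔH_B| = 21 kJ.

Reaction B, by 21 kJ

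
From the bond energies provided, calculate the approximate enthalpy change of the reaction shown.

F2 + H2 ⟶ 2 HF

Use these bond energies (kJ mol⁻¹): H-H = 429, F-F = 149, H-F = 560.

Bonds broken (reactants):
  F-F: 1 × 149 = 149
  H-H: 1 × 429 = 429
  Σ(broken) = 578 kJ
Bonds formed (products):
  H-F: 2 × 560 = 1120
  Σ(formed) = 1120 kJ
ΔH = Σ(broken) − Σ(formed) = 578 − 1120 = −542 kJ

ΔH ≈ −542 kJ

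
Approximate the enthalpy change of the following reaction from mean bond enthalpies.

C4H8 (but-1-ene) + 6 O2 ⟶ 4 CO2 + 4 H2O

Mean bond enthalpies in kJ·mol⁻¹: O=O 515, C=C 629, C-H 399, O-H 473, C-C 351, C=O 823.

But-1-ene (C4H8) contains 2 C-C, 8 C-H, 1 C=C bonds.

Bonds broken (reactants):
  C-C: 2 × 351 = 702
  C-H: 8 × 399 = 3192
  C=C: 1 × 629 = 629
  O=O: 6 × 515 = 3090
  Σ(broken) = 7613 kJ
Bonds formed (products):
  C=O: 8 × 823 = 6584
  O-H: 8 × 473 = 3784
  Σ(formed) = 10368 kJ
ΔH = Σ(broken) − Σ(formed) = 7613 − 10368 = −2755 kJ

ΔH ≈ −2755 kJ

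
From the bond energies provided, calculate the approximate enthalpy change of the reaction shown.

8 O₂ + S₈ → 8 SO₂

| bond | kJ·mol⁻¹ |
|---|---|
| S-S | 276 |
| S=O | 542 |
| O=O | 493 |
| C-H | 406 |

Bonds broken (reactants):
  O=O: 8 × 493 = 3944
  S-S: 8 × 276 = 2208
  Σ(broken) = 6152 kJ
Bonds formed (products):
  S=O: 16 × 542 = 8672
  Σ(formed) = 8672 kJ
ΔH = Σ(broken) − Σ(formed) = 6152 − 8672 = −2520 kJ

ΔH ≈ −2520 kJ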